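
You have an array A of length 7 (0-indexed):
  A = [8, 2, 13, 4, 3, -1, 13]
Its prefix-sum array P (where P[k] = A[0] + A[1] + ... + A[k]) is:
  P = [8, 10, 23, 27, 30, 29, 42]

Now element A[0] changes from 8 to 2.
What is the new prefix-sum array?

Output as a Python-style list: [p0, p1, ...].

Answer: [2, 4, 17, 21, 24, 23, 36]

Derivation:
Change: A[0] 8 -> 2, delta = -6
P[k] for k < 0: unchanged (A[0] not included)
P[k] for k >= 0: shift by delta = -6
  P[0] = 8 + -6 = 2
  P[1] = 10 + -6 = 4
  P[2] = 23 + -6 = 17
  P[3] = 27 + -6 = 21
  P[4] = 30 + -6 = 24
  P[5] = 29 + -6 = 23
  P[6] = 42 + -6 = 36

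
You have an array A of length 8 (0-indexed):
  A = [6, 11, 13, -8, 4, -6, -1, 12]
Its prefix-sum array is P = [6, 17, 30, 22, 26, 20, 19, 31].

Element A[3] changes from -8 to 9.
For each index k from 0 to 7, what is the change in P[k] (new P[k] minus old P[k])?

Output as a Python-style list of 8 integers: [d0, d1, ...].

Element change: A[3] -8 -> 9, delta = 17
For k < 3: P[k] unchanged, delta_P[k] = 0
For k >= 3: P[k] shifts by exactly 17
Delta array: [0, 0, 0, 17, 17, 17, 17, 17]

Answer: [0, 0, 0, 17, 17, 17, 17, 17]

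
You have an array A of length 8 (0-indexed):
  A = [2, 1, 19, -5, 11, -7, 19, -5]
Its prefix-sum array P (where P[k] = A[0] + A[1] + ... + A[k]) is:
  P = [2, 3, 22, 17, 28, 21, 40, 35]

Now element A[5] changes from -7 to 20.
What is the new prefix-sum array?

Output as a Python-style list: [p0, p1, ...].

Answer: [2, 3, 22, 17, 28, 48, 67, 62]

Derivation:
Change: A[5] -7 -> 20, delta = 27
P[k] for k < 5: unchanged (A[5] not included)
P[k] for k >= 5: shift by delta = 27
  P[0] = 2 + 0 = 2
  P[1] = 3 + 0 = 3
  P[2] = 22 + 0 = 22
  P[3] = 17 + 0 = 17
  P[4] = 28 + 0 = 28
  P[5] = 21 + 27 = 48
  P[6] = 40 + 27 = 67
  P[7] = 35 + 27 = 62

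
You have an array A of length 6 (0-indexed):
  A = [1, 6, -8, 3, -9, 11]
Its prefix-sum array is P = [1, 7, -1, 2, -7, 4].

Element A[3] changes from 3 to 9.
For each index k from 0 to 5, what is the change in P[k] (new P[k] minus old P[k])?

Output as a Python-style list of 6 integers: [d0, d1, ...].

Answer: [0, 0, 0, 6, 6, 6]

Derivation:
Element change: A[3] 3 -> 9, delta = 6
For k < 3: P[k] unchanged, delta_P[k] = 0
For k >= 3: P[k] shifts by exactly 6
Delta array: [0, 0, 0, 6, 6, 6]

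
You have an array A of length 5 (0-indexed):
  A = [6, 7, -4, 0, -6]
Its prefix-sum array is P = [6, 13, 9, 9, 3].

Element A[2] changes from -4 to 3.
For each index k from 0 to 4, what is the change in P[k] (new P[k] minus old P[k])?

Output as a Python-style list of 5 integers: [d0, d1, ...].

Answer: [0, 0, 7, 7, 7]

Derivation:
Element change: A[2] -4 -> 3, delta = 7
For k < 2: P[k] unchanged, delta_P[k] = 0
For k >= 2: P[k] shifts by exactly 7
Delta array: [0, 0, 7, 7, 7]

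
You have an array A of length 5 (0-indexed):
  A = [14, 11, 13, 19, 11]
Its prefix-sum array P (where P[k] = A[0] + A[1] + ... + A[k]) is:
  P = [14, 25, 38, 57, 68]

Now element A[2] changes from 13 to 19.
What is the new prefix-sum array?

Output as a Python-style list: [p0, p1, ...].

Answer: [14, 25, 44, 63, 74]

Derivation:
Change: A[2] 13 -> 19, delta = 6
P[k] for k < 2: unchanged (A[2] not included)
P[k] for k >= 2: shift by delta = 6
  P[0] = 14 + 0 = 14
  P[1] = 25 + 0 = 25
  P[2] = 38 + 6 = 44
  P[3] = 57 + 6 = 63
  P[4] = 68 + 6 = 74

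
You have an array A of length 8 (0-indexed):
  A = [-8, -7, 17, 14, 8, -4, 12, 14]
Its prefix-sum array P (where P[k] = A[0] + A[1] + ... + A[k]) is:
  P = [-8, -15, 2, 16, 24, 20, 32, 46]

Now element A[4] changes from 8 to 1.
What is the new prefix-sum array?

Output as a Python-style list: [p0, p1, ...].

Answer: [-8, -15, 2, 16, 17, 13, 25, 39]

Derivation:
Change: A[4] 8 -> 1, delta = -7
P[k] for k < 4: unchanged (A[4] not included)
P[k] for k >= 4: shift by delta = -7
  P[0] = -8 + 0 = -8
  P[1] = -15 + 0 = -15
  P[2] = 2 + 0 = 2
  P[3] = 16 + 0 = 16
  P[4] = 24 + -7 = 17
  P[5] = 20 + -7 = 13
  P[6] = 32 + -7 = 25
  P[7] = 46 + -7 = 39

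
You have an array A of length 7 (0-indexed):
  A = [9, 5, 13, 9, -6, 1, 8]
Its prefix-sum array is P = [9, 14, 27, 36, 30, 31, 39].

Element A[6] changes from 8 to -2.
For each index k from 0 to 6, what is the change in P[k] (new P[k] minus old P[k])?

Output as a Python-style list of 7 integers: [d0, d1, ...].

Element change: A[6] 8 -> -2, delta = -10
For k < 6: P[k] unchanged, delta_P[k] = 0
For k >= 6: P[k] shifts by exactly -10
Delta array: [0, 0, 0, 0, 0, 0, -10]

Answer: [0, 0, 0, 0, 0, 0, -10]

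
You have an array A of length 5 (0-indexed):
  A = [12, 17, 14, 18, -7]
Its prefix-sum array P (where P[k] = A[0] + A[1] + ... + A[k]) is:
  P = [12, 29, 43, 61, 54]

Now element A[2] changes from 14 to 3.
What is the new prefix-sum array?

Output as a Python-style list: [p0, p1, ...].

Change: A[2] 14 -> 3, delta = -11
P[k] for k < 2: unchanged (A[2] not included)
P[k] for k >= 2: shift by delta = -11
  P[0] = 12 + 0 = 12
  P[1] = 29 + 0 = 29
  P[2] = 43 + -11 = 32
  P[3] = 61 + -11 = 50
  P[4] = 54 + -11 = 43

Answer: [12, 29, 32, 50, 43]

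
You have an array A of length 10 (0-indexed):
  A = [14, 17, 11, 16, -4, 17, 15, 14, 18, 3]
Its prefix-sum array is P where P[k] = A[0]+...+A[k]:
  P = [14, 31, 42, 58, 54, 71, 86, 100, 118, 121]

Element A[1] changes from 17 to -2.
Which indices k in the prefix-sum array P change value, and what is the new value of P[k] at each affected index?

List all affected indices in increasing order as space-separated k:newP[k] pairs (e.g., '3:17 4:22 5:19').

Answer: 1:12 2:23 3:39 4:35 5:52 6:67 7:81 8:99 9:102

Derivation:
P[k] = A[0] + ... + A[k]
P[k] includes A[1] iff k >= 1
Affected indices: 1, 2, ..., 9; delta = -19
  P[1]: 31 + -19 = 12
  P[2]: 42 + -19 = 23
  P[3]: 58 + -19 = 39
  P[4]: 54 + -19 = 35
  P[5]: 71 + -19 = 52
  P[6]: 86 + -19 = 67
  P[7]: 100 + -19 = 81
  P[8]: 118 + -19 = 99
  P[9]: 121 + -19 = 102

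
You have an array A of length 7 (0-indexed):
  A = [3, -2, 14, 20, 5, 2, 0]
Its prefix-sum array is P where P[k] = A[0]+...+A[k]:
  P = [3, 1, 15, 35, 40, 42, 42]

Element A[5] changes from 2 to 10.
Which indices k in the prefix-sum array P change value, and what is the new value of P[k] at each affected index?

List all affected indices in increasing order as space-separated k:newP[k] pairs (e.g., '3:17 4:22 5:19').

P[k] = A[0] + ... + A[k]
P[k] includes A[5] iff k >= 5
Affected indices: 5, 6, ..., 6; delta = 8
  P[5]: 42 + 8 = 50
  P[6]: 42 + 8 = 50

Answer: 5:50 6:50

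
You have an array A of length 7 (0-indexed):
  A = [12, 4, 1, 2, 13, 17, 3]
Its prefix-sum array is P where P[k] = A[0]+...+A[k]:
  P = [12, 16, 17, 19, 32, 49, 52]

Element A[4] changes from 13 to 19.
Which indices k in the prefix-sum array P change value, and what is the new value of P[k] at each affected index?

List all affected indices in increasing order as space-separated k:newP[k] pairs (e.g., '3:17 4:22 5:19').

P[k] = A[0] + ... + A[k]
P[k] includes A[4] iff k >= 4
Affected indices: 4, 5, ..., 6; delta = 6
  P[4]: 32 + 6 = 38
  P[5]: 49 + 6 = 55
  P[6]: 52 + 6 = 58

Answer: 4:38 5:55 6:58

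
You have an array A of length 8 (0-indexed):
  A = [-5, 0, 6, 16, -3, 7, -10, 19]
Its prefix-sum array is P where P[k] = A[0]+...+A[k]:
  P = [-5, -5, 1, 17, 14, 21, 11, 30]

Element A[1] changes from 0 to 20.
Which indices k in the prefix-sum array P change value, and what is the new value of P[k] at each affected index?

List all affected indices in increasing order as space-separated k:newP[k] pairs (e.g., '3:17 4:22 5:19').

P[k] = A[0] + ... + A[k]
P[k] includes A[1] iff k >= 1
Affected indices: 1, 2, ..., 7; delta = 20
  P[1]: -5 + 20 = 15
  P[2]: 1 + 20 = 21
  P[3]: 17 + 20 = 37
  P[4]: 14 + 20 = 34
  P[5]: 21 + 20 = 41
  P[6]: 11 + 20 = 31
  P[7]: 30 + 20 = 50

Answer: 1:15 2:21 3:37 4:34 5:41 6:31 7:50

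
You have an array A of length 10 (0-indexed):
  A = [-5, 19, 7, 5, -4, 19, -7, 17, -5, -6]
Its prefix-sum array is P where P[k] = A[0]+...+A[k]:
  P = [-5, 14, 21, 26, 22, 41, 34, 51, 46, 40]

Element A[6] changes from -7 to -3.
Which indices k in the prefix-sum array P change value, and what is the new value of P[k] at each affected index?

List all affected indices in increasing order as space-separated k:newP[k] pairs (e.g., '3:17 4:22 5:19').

P[k] = A[0] + ... + A[k]
P[k] includes A[6] iff k >= 6
Affected indices: 6, 7, ..., 9; delta = 4
  P[6]: 34 + 4 = 38
  P[7]: 51 + 4 = 55
  P[8]: 46 + 4 = 50
  P[9]: 40 + 4 = 44

Answer: 6:38 7:55 8:50 9:44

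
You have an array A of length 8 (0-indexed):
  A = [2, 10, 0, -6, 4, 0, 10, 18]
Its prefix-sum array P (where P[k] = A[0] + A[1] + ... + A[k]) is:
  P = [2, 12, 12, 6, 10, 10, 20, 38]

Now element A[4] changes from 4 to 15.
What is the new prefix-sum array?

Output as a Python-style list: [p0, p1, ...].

Change: A[4] 4 -> 15, delta = 11
P[k] for k < 4: unchanged (A[4] not included)
P[k] for k >= 4: shift by delta = 11
  P[0] = 2 + 0 = 2
  P[1] = 12 + 0 = 12
  P[2] = 12 + 0 = 12
  P[3] = 6 + 0 = 6
  P[4] = 10 + 11 = 21
  P[5] = 10 + 11 = 21
  P[6] = 20 + 11 = 31
  P[7] = 38 + 11 = 49

Answer: [2, 12, 12, 6, 21, 21, 31, 49]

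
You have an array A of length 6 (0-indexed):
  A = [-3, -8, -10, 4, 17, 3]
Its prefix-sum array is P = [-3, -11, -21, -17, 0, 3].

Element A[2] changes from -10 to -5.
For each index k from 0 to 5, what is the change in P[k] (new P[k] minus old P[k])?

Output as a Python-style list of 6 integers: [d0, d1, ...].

Answer: [0, 0, 5, 5, 5, 5]

Derivation:
Element change: A[2] -10 -> -5, delta = 5
For k < 2: P[k] unchanged, delta_P[k] = 0
For k >= 2: P[k] shifts by exactly 5
Delta array: [0, 0, 5, 5, 5, 5]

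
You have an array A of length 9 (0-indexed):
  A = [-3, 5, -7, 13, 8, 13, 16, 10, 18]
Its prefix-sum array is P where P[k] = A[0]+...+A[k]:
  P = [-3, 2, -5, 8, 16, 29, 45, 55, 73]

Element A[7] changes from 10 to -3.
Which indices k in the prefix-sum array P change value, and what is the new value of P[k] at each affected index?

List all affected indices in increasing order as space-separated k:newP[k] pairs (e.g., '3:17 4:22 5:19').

P[k] = A[0] + ... + A[k]
P[k] includes A[7] iff k >= 7
Affected indices: 7, 8, ..., 8; delta = -13
  P[7]: 55 + -13 = 42
  P[8]: 73 + -13 = 60

Answer: 7:42 8:60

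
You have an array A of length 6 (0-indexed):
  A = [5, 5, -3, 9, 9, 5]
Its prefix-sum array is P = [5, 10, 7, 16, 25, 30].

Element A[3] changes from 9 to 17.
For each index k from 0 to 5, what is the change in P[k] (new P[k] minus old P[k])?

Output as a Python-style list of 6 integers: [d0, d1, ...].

Answer: [0, 0, 0, 8, 8, 8]

Derivation:
Element change: A[3] 9 -> 17, delta = 8
For k < 3: P[k] unchanged, delta_P[k] = 0
For k >= 3: P[k] shifts by exactly 8
Delta array: [0, 0, 0, 8, 8, 8]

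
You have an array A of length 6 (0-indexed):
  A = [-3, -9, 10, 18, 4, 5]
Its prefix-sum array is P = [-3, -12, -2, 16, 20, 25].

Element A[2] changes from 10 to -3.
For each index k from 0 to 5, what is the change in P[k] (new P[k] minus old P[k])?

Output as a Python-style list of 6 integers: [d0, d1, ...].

Element change: A[2] 10 -> -3, delta = -13
For k < 2: P[k] unchanged, delta_P[k] = 0
For k >= 2: P[k] shifts by exactly -13
Delta array: [0, 0, -13, -13, -13, -13]

Answer: [0, 0, -13, -13, -13, -13]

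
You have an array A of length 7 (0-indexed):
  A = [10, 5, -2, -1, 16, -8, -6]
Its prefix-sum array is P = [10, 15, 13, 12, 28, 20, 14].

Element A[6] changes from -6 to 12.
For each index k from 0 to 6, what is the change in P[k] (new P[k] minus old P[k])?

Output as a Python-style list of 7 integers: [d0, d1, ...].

Answer: [0, 0, 0, 0, 0, 0, 18]

Derivation:
Element change: A[6] -6 -> 12, delta = 18
For k < 6: P[k] unchanged, delta_P[k] = 0
For k >= 6: P[k] shifts by exactly 18
Delta array: [0, 0, 0, 0, 0, 0, 18]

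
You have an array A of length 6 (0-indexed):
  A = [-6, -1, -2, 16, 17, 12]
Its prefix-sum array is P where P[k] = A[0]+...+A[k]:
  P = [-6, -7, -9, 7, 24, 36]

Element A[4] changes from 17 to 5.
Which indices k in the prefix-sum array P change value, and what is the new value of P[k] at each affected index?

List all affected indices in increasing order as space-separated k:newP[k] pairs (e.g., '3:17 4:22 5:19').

Answer: 4:12 5:24

Derivation:
P[k] = A[0] + ... + A[k]
P[k] includes A[4] iff k >= 4
Affected indices: 4, 5, ..., 5; delta = -12
  P[4]: 24 + -12 = 12
  P[5]: 36 + -12 = 24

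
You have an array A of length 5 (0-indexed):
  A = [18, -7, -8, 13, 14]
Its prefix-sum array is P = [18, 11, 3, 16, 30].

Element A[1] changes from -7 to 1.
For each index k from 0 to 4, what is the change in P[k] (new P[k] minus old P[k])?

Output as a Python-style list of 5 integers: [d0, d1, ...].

Element change: A[1] -7 -> 1, delta = 8
For k < 1: P[k] unchanged, delta_P[k] = 0
For k >= 1: P[k] shifts by exactly 8
Delta array: [0, 8, 8, 8, 8]

Answer: [0, 8, 8, 8, 8]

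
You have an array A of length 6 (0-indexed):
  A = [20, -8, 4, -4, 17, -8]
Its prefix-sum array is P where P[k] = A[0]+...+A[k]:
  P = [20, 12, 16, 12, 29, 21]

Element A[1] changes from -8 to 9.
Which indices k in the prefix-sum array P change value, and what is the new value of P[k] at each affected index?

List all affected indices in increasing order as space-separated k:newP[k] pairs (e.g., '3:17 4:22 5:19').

P[k] = A[0] + ... + A[k]
P[k] includes A[1] iff k >= 1
Affected indices: 1, 2, ..., 5; delta = 17
  P[1]: 12 + 17 = 29
  P[2]: 16 + 17 = 33
  P[3]: 12 + 17 = 29
  P[4]: 29 + 17 = 46
  P[5]: 21 + 17 = 38

Answer: 1:29 2:33 3:29 4:46 5:38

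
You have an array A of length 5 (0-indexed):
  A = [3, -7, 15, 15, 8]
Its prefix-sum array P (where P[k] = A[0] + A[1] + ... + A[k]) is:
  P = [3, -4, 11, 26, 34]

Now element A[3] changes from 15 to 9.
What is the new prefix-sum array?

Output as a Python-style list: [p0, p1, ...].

Change: A[3] 15 -> 9, delta = -6
P[k] for k < 3: unchanged (A[3] not included)
P[k] for k >= 3: shift by delta = -6
  P[0] = 3 + 0 = 3
  P[1] = -4 + 0 = -4
  P[2] = 11 + 0 = 11
  P[3] = 26 + -6 = 20
  P[4] = 34 + -6 = 28

Answer: [3, -4, 11, 20, 28]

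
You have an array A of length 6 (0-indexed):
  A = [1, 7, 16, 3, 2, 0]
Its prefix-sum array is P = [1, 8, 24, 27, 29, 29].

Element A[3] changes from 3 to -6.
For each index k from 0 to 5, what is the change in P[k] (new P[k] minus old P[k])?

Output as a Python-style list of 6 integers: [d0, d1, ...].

Element change: A[3] 3 -> -6, delta = -9
For k < 3: P[k] unchanged, delta_P[k] = 0
For k >= 3: P[k] shifts by exactly -9
Delta array: [0, 0, 0, -9, -9, -9]

Answer: [0, 0, 0, -9, -9, -9]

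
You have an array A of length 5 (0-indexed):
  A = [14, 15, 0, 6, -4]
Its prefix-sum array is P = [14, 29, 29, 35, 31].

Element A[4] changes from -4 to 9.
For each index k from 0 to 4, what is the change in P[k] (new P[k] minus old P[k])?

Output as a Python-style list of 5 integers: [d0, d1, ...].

Answer: [0, 0, 0, 0, 13]

Derivation:
Element change: A[4] -4 -> 9, delta = 13
For k < 4: P[k] unchanged, delta_P[k] = 0
For k >= 4: P[k] shifts by exactly 13
Delta array: [0, 0, 0, 0, 13]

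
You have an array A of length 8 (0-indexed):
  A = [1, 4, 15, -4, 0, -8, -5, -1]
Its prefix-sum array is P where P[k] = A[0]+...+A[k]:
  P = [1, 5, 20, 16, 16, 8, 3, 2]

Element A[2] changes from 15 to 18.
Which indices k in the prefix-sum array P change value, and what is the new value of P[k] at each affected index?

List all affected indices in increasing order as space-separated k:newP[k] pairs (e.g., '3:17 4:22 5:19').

P[k] = A[0] + ... + A[k]
P[k] includes A[2] iff k >= 2
Affected indices: 2, 3, ..., 7; delta = 3
  P[2]: 20 + 3 = 23
  P[3]: 16 + 3 = 19
  P[4]: 16 + 3 = 19
  P[5]: 8 + 3 = 11
  P[6]: 3 + 3 = 6
  P[7]: 2 + 3 = 5

Answer: 2:23 3:19 4:19 5:11 6:6 7:5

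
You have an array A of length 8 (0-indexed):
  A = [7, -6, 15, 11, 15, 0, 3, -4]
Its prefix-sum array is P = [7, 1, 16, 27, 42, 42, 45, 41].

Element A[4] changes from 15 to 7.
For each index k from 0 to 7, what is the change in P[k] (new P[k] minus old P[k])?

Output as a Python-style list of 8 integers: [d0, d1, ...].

Answer: [0, 0, 0, 0, -8, -8, -8, -8]

Derivation:
Element change: A[4] 15 -> 7, delta = -8
For k < 4: P[k] unchanged, delta_P[k] = 0
For k >= 4: P[k] shifts by exactly -8
Delta array: [0, 0, 0, 0, -8, -8, -8, -8]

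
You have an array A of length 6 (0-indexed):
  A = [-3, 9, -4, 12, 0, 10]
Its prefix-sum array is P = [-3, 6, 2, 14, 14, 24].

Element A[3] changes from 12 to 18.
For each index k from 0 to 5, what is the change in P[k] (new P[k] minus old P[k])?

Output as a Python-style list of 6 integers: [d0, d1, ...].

Element change: A[3] 12 -> 18, delta = 6
For k < 3: P[k] unchanged, delta_P[k] = 0
For k >= 3: P[k] shifts by exactly 6
Delta array: [0, 0, 0, 6, 6, 6]

Answer: [0, 0, 0, 6, 6, 6]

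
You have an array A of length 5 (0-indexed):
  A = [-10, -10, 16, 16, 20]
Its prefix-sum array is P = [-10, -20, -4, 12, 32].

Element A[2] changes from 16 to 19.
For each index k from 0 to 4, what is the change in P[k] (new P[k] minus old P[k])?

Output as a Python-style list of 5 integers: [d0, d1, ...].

Answer: [0, 0, 3, 3, 3]

Derivation:
Element change: A[2] 16 -> 19, delta = 3
For k < 2: P[k] unchanged, delta_P[k] = 0
For k >= 2: P[k] shifts by exactly 3
Delta array: [0, 0, 3, 3, 3]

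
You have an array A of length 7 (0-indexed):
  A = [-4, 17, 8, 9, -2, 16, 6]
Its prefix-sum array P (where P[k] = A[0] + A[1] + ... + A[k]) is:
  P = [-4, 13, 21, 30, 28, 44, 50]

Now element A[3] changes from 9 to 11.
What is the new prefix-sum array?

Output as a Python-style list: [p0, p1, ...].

Answer: [-4, 13, 21, 32, 30, 46, 52]

Derivation:
Change: A[3] 9 -> 11, delta = 2
P[k] for k < 3: unchanged (A[3] not included)
P[k] for k >= 3: shift by delta = 2
  P[0] = -4 + 0 = -4
  P[1] = 13 + 0 = 13
  P[2] = 21 + 0 = 21
  P[3] = 30 + 2 = 32
  P[4] = 28 + 2 = 30
  P[5] = 44 + 2 = 46
  P[6] = 50 + 2 = 52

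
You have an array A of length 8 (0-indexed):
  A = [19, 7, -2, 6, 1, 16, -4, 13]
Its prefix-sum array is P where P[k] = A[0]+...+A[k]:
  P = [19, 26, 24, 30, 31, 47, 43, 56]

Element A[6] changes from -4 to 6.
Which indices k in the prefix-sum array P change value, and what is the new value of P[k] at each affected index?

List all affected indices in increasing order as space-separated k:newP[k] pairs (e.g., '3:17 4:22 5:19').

Answer: 6:53 7:66

Derivation:
P[k] = A[0] + ... + A[k]
P[k] includes A[6] iff k >= 6
Affected indices: 6, 7, ..., 7; delta = 10
  P[6]: 43 + 10 = 53
  P[7]: 56 + 10 = 66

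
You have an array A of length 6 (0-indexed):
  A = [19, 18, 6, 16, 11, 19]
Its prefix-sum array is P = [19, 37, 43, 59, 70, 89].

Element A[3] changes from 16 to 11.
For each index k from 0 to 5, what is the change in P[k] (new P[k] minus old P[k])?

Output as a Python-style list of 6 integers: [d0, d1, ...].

Answer: [0, 0, 0, -5, -5, -5]

Derivation:
Element change: A[3] 16 -> 11, delta = -5
For k < 3: P[k] unchanged, delta_P[k] = 0
For k >= 3: P[k] shifts by exactly -5
Delta array: [0, 0, 0, -5, -5, -5]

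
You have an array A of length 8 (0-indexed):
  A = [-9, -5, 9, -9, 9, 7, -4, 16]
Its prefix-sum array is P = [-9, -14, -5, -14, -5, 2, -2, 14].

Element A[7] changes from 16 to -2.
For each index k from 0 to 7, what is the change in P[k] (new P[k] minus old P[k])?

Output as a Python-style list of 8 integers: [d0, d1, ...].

Answer: [0, 0, 0, 0, 0, 0, 0, -18]

Derivation:
Element change: A[7] 16 -> -2, delta = -18
For k < 7: P[k] unchanged, delta_P[k] = 0
For k >= 7: P[k] shifts by exactly -18
Delta array: [0, 0, 0, 0, 0, 0, 0, -18]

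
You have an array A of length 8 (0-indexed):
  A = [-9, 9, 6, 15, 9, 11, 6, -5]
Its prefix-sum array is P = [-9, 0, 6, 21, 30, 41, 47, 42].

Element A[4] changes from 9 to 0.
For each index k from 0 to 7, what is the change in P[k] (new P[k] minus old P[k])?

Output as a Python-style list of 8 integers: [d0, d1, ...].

Element change: A[4] 9 -> 0, delta = -9
For k < 4: P[k] unchanged, delta_P[k] = 0
For k >= 4: P[k] shifts by exactly -9
Delta array: [0, 0, 0, 0, -9, -9, -9, -9]

Answer: [0, 0, 0, 0, -9, -9, -9, -9]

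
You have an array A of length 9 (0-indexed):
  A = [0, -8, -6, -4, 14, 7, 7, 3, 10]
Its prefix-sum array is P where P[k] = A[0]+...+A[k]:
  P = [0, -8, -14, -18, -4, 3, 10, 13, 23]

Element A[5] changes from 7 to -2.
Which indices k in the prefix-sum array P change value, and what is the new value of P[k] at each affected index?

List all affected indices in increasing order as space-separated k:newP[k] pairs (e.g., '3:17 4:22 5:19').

P[k] = A[0] + ... + A[k]
P[k] includes A[5] iff k >= 5
Affected indices: 5, 6, ..., 8; delta = -9
  P[5]: 3 + -9 = -6
  P[6]: 10 + -9 = 1
  P[7]: 13 + -9 = 4
  P[8]: 23 + -9 = 14

Answer: 5:-6 6:1 7:4 8:14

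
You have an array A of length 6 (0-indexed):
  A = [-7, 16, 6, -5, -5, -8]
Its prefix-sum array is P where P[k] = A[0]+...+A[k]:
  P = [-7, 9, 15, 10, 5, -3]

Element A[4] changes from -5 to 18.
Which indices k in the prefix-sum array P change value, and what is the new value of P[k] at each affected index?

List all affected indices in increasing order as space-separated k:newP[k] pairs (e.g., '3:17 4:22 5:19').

P[k] = A[0] + ... + A[k]
P[k] includes A[4] iff k >= 4
Affected indices: 4, 5, ..., 5; delta = 23
  P[4]: 5 + 23 = 28
  P[5]: -3 + 23 = 20

Answer: 4:28 5:20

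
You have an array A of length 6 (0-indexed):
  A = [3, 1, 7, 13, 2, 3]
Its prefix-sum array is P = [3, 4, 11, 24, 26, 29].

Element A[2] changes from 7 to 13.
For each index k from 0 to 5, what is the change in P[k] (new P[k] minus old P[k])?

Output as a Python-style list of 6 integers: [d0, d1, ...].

Element change: A[2] 7 -> 13, delta = 6
For k < 2: P[k] unchanged, delta_P[k] = 0
For k >= 2: P[k] shifts by exactly 6
Delta array: [0, 0, 6, 6, 6, 6]

Answer: [0, 0, 6, 6, 6, 6]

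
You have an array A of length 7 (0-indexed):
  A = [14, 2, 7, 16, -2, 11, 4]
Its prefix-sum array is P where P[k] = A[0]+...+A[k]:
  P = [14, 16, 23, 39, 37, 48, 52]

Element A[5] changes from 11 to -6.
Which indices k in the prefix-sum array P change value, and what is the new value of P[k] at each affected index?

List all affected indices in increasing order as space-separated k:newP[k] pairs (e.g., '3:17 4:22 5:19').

P[k] = A[0] + ... + A[k]
P[k] includes A[5] iff k >= 5
Affected indices: 5, 6, ..., 6; delta = -17
  P[5]: 48 + -17 = 31
  P[6]: 52 + -17 = 35

Answer: 5:31 6:35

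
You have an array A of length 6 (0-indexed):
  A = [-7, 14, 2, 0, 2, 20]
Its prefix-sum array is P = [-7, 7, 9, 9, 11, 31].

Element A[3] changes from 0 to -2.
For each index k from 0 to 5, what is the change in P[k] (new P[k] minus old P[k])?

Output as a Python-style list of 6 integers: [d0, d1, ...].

Element change: A[3] 0 -> -2, delta = -2
For k < 3: P[k] unchanged, delta_P[k] = 0
For k >= 3: P[k] shifts by exactly -2
Delta array: [0, 0, 0, -2, -2, -2]

Answer: [0, 0, 0, -2, -2, -2]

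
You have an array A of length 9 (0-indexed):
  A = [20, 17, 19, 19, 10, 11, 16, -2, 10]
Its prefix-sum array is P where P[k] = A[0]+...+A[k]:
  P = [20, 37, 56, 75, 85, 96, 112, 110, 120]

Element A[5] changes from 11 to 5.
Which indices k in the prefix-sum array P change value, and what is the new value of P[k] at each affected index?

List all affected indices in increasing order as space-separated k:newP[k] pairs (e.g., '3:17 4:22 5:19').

Answer: 5:90 6:106 7:104 8:114

Derivation:
P[k] = A[0] + ... + A[k]
P[k] includes A[5] iff k >= 5
Affected indices: 5, 6, ..., 8; delta = -6
  P[5]: 96 + -6 = 90
  P[6]: 112 + -6 = 106
  P[7]: 110 + -6 = 104
  P[8]: 120 + -6 = 114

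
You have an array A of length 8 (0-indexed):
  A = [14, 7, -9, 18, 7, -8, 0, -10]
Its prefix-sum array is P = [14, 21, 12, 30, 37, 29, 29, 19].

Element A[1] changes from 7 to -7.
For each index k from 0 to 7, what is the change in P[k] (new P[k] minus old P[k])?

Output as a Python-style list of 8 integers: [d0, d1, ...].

Answer: [0, -14, -14, -14, -14, -14, -14, -14]

Derivation:
Element change: A[1] 7 -> -7, delta = -14
For k < 1: P[k] unchanged, delta_P[k] = 0
For k >= 1: P[k] shifts by exactly -14
Delta array: [0, -14, -14, -14, -14, -14, -14, -14]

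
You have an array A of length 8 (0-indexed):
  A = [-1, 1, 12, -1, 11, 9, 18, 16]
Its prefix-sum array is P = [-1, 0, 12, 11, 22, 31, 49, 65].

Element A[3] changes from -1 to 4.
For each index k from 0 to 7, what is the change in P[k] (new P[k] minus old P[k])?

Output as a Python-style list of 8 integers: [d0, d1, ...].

Answer: [0, 0, 0, 5, 5, 5, 5, 5]

Derivation:
Element change: A[3] -1 -> 4, delta = 5
For k < 3: P[k] unchanged, delta_P[k] = 0
For k >= 3: P[k] shifts by exactly 5
Delta array: [0, 0, 0, 5, 5, 5, 5, 5]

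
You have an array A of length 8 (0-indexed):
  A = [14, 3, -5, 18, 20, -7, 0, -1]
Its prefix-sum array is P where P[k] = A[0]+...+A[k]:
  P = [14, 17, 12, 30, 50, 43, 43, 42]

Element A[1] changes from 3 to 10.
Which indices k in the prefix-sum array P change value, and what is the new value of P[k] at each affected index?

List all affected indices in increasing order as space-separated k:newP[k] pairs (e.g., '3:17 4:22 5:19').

P[k] = A[0] + ... + A[k]
P[k] includes A[1] iff k >= 1
Affected indices: 1, 2, ..., 7; delta = 7
  P[1]: 17 + 7 = 24
  P[2]: 12 + 7 = 19
  P[3]: 30 + 7 = 37
  P[4]: 50 + 7 = 57
  P[5]: 43 + 7 = 50
  P[6]: 43 + 7 = 50
  P[7]: 42 + 7 = 49

Answer: 1:24 2:19 3:37 4:57 5:50 6:50 7:49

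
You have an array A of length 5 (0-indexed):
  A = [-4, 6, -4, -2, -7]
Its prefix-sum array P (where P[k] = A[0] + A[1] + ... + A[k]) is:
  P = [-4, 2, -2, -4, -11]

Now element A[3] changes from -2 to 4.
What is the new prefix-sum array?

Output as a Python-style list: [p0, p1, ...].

Answer: [-4, 2, -2, 2, -5]

Derivation:
Change: A[3] -2 -> 4, delta = 6
P[k] for k < 3: unchanged (A[3] not included)
P[k] for k >= 3: shift by delta = 6
  P[0] = -4 + 0 = -4
  P[1] = 2 + 0 = 2
  P[2] = -2 + 0 = -2
  P[3] = -4 + 6 = 2
  P[4] = -11 + 6 = -5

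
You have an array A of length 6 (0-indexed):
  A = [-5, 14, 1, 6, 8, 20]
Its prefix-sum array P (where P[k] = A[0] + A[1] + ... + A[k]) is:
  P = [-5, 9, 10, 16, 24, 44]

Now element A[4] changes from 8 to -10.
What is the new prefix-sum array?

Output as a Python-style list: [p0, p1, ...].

Answer: [-5, 9, 10, 16, 6, 26]

Derivation:
Change: A[4] 8 -> -10, delta = -18
P[k] for k < 4: unchanged (A[4] not included)
P[k] for k >= 4: shift by delta = -18
  P[0] = -5 + 0 = -5
  P[1] = 9 + 0 = 9
  P[2] = 10 + 0 = 10
  P[3] = 16 + 0 = 16
  P[4] = 24 + -18 = 6
  P[5] = 44 + -18 = 26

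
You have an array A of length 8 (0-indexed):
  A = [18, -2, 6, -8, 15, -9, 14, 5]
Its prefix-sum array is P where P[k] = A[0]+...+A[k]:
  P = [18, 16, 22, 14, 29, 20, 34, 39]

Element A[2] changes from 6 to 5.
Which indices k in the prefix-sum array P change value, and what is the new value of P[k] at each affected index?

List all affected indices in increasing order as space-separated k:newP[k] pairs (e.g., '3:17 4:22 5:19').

Answer: 2:21 3:13 4:28 5:19 6:33 7:38

Derivation:
P[k] = A[0] + ... + A[k]
P[k] includes A[2] iff k >= 2
Affected indices: 2, 3, ..., 7; delta = -1
  P[2]: 22 + -1 = 21
  P[3]: 14 + -1 = 13
  P[4]: 29 + -1 = 28
  P[5]: 20 + -1 = 19
  P[6]: 34 + -1 = 33
  P[7]: 39 + -1 = 38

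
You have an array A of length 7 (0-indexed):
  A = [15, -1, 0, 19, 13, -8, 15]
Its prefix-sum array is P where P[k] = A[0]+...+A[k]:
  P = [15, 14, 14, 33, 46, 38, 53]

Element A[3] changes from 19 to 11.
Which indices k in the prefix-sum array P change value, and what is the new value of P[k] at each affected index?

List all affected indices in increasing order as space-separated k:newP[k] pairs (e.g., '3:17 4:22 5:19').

Answer: 3:25 4:38 5:30 6:45

Derivation:
P[k] = A[0] + ... + A[k]
P[k] includes A[3] iff k >= 3
Affected indices: 3, 4, ..., 6; delta = -8
  P[3]: 33 + -8 = 25
  P[4]: 46 + -8 = 38
  P[5]: 38 + -8 = 30
  P[6]: 53 + -8 = 45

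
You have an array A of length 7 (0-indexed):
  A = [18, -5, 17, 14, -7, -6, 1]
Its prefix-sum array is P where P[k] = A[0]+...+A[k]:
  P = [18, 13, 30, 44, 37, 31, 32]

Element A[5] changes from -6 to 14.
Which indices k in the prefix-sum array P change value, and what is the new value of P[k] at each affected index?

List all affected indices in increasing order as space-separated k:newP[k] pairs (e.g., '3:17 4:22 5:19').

P[k] = A[0] + ... + A[k]
P[k] includes A[5] iff k >= 5
Affected indices: 5, 6, ..., 6; delta = 20
  P[5]: 31 + 20 = 51
  P[6]: 32 + 20 = 52

Answer: 5:51 6:52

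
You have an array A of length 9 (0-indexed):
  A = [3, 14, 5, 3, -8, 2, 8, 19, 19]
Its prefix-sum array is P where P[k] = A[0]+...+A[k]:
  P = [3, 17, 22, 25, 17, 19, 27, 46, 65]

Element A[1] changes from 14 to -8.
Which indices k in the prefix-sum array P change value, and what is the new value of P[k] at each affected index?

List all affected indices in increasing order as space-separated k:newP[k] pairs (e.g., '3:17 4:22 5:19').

Answer: 1:-5 2:0 3:3 4:-5 5:-3 6:5 7:24 8:43

Derivation:
P[k] = A[0] + ... + A[k]
P[k] includes A[1] iff k >= 1
Affected indices: 1, 2, ..., 8; delta = -22
  P[1]: 17 + -22 = -5
  P[2]: 22 + -22 = 0
  P[3]: 25 + -22 = 3
  P[4]: 17 + -22 = -5
  P[5]: 19 + -22 = -3
  P[6]: 27 + -22 = 5
  P[7]: 46 + -22 = 24
  P[8]: 65 + -22 = 43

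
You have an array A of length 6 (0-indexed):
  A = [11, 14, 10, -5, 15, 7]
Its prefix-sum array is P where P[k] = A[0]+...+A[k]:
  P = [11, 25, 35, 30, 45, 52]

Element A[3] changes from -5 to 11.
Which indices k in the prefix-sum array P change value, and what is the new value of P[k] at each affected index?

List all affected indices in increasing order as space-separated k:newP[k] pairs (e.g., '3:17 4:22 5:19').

Answer: 3:46 4:61 5:68

Derivation:
P[k] = A[0] + ... + A[k]
P[k] includes A[3] iff k >= 3
Affected indices: 3, 4, ..., 5; delta = 16
  P[3]: 30 + 16 = 46
  P[4]: 45 + 16 = 61
  P[5]: 52 + 16 = 68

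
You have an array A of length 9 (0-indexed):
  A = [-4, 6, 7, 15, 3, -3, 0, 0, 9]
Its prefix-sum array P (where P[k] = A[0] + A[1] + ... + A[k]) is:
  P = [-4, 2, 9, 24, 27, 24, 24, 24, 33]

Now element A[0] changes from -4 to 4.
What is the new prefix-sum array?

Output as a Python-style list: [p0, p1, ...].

Answer: [4, 10, 17, 32, 35, 32, 32, 32, 41]

Derivation:
Change: A[0] -4 -> 4, delta = 8
P[k] for k < 0: unchanged (A[0] not included)
P[k] for k >= 0: shift by delta = 8
  P[0] = -4 + 8 = 4
  P[1] = 2 + 8 = 10
  P[2] = 9 + 8 = 17
  P[3] = 24 + 8 = 32
  P[4] = 27 + 8 = 35
  P[5] = 24 + 8 = 32
  P[6] = 24 + 8 = 32
  P[7] = 24 + 8 = 32
  P[8] = 33 + 8 = 41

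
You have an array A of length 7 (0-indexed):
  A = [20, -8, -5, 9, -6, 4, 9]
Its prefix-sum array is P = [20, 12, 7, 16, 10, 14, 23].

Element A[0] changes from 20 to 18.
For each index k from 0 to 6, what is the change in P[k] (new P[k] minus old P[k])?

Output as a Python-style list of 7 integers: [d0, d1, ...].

Answer: [-2, -2, -2, -2, -2, -2, -2]

Derivation:
Element change: A[0] 20 -> 18, delta = -2
For k < 0: P[k] unchanged, delta_P[k] = 0
For k >= 0: P[k] shifts by exactly -2
Delta array: [-2, -2, -2, -2, -2, -2, -2]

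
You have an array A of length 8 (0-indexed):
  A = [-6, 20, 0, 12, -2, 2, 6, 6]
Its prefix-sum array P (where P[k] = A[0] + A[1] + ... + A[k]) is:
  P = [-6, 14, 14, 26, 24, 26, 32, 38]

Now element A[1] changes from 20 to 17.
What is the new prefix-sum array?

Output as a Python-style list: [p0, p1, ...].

Change: A[1] 20 -> 17, delta = -3
P[k] for k < 1: unchanged (A[1] not included)
P[k] for k >= 1: shift by delta = -3
  P[0] = -6 + 0 = -6
  P[1] = 14 + -3 = 11
  P[2] = 14 + -3 = 11
  P[3] = 26 + -3 = 23
  P[4] = 24 + -3 = 21
  P[5] = 26 + -3 = 23
  P[6] = 32 + -3 = 29
  P[7] = 38 + -3 = 35

Answer: [-6, 11, 11, 23, 21, 23, 29, 35]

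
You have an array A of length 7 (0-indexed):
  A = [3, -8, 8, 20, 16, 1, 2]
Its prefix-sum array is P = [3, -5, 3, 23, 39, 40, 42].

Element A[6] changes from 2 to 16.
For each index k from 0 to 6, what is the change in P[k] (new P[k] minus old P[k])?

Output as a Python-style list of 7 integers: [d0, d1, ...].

Element change: A[6] 2 -> 16, delta = 14
For k < 6: P[k] unchanged, delta_P[k] = 0
For k >= 6: P[k] shifts by exactly 14
Delta array: [0, 0, 0, 0, 0, 0, 14]

Answer: [0, 0, 0, 0, 0, 0, 14]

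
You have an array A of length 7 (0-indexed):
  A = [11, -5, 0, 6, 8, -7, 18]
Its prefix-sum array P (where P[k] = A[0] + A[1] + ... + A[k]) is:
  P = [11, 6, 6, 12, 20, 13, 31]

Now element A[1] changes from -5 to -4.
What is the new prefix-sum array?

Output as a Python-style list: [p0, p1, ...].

Answer: [11, 7, 7, 13, 21, 14, 32]

Derivation:
Change: A[1] -5 -> -4, delta = 1
P[k] for k < 1: unchanged (A[1] not included)
P[k] for k >= 1: shift by delta = 1
  P[0] = 11 + 0 = 11
  P[1] = 6 + 1 = 7
  P[2] = 6 + 1 = 7
  P[3] = 12 + 1 = 13
  P[4] = 20 + 1 = 21
  P[5] = 13 + 1 = 14
  P[6] = 31 + 1 = 32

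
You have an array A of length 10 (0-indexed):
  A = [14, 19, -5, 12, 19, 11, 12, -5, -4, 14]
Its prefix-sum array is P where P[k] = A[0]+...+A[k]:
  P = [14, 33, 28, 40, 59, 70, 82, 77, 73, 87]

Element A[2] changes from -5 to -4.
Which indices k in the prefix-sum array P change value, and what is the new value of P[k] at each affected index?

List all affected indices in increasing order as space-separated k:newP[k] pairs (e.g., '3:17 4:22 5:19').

P[k] = A[0] + ... + A[k]
P[k] includes A[2] iff k >= 2
Affected indices: 2, 3, ..., 9; delta = 1
  P[2]: 28 + 1 = 29
  P[3]: 40 + 1 = 41
  P[4]: 59 + 1 = 60
  P[5]: 70 + 1 = 71
  P[6]: 82 + 1 = 83
  P[7]: 77 + 1 = 78
  P[8]: 73 + 1 = 74
  P[9]: 87 + 1 = 88

Answer: 2:29 3:41 4:60 5:71 6:83 7:78 8:74 9:88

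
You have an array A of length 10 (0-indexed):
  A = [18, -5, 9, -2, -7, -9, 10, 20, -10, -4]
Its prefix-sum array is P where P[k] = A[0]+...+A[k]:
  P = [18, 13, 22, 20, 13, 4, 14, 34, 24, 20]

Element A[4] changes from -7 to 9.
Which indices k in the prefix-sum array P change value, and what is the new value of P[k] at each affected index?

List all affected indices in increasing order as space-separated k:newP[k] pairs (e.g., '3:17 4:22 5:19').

P[k] = A[0] + ... + A[k]
P[k] includes A[4] iff k >= 4
Affected indices: 4, 5, ..., 9; delta = 16
  P[4]: 13 + 16 = 29
  P[5]: 4 + 16 = 20
  P[6]: 14 + 16 = 30
  P[7]: 34 + 16 = 50
  P[8]: 24 + 16 = 40
  P[9]: 20 + 16 = 36

Answer: 4:29 5:20 6:30 7:50 8:40 9:36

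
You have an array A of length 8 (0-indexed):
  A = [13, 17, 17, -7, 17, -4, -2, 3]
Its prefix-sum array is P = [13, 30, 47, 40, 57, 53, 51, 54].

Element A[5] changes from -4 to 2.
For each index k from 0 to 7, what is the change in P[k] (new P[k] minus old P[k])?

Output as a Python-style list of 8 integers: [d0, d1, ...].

Element change: A[5] -4 -> 2, delta = 6
For k < 5: P[k] unchanged, delta_P[k] = 0
For k >= 5: P[k] shifts by exactly 6
Delta array: [0, 0, 0, 0, 0, 6, 6, 6]

Answer: [0, 0, 0, 0, 0, 6, 6, 6]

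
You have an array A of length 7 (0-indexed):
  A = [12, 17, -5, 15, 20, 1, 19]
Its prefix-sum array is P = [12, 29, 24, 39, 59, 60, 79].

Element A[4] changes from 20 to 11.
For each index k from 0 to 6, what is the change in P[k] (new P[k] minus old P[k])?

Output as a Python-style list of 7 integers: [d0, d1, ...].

Element change: A[4] 20 -> 11, delta = -9
For k < 4: P[k] unchanged, delta_P[k] = 0
For k >= 4: P[k] shifts by exactly -9
Delta array: [0, 0, 0, 0, -9, -9, -9]

Answer: [0, 0, 0, 0, -9, -9, -9]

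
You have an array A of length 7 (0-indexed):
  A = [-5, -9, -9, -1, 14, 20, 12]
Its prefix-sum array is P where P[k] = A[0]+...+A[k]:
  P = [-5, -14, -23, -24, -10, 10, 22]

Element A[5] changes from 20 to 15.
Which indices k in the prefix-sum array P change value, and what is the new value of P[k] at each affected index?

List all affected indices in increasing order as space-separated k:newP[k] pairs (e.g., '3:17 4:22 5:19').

P[k] = A[0] + ... + A[k]
P[k] includes A[5] iff k >= 5
Affected indices: 5, 6, ..., 6; delta = -5
  P[5]: 10 + -5 = 5
  P[6]: 22 + -5 = 17

Answer: 5:5 6:17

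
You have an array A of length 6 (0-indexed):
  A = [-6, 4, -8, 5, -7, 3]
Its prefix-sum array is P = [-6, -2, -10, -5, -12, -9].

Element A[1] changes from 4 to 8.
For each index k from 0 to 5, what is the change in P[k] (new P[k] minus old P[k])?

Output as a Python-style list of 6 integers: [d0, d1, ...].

Answer: [0, 4, 4, 4, 4, 4]

Derivation:
Element change: A[1] 4 -> 8, delta = 4
For k < 1: P[k] unchanged, delta_P[k] = 0
For k >= 1: P[k] shifts by exactly 4
Delta array: [0, 4, 4, 4, 4, 4]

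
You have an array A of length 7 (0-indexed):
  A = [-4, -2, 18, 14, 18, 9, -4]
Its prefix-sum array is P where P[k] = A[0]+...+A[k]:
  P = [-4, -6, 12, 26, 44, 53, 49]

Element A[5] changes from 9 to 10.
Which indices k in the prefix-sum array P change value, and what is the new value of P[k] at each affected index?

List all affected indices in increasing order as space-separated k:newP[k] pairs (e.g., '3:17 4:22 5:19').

Answer: 5:54 6:50

Derivation:
P[k] = A[0] + ... + A[k]
P[k] includes A[5] iff k >= 5
Affected indices: 5, 6, ..., 6; delta = 1
  P[5]: 53 + 1 = 54
  P[6]: 49 + 1 = 50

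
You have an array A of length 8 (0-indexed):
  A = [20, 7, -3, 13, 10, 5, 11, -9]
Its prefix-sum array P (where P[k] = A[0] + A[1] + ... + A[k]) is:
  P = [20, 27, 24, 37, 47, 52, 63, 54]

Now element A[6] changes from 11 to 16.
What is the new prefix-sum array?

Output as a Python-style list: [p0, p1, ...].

Change: A[6] 11 -> 16, delta = 5
P[k] for k < 6: unchanged (A[6] not included)
P[k] for k >= 6: shift by delta = 5
  P[0] = 20 + 0 = 20
  P[1] = 27 + 0 = 27
  P[2] = 24 + 0 = 24
  P[3] = 37 + 0 = 37
  P[4] = 47 + 0 = 47
  P[5] = 52 + 0 = 52
  P[6] = 63 + 5 = 68
  P[7] = 54 + 5 = 59

Answer: [20, 27, 24, 37, 47, 52, 68, 59]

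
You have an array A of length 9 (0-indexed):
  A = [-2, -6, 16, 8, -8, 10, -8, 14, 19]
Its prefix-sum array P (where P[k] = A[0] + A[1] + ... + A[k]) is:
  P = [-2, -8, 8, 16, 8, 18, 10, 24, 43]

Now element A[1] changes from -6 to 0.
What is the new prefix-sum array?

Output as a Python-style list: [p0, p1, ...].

Change: A[1] -6 -> 0, delta = 6
P[k] for k < 1: unchanged (A[1] not included)
P[k] for k >= 1: shift by delta = 6
  P[0] = -2 + 0 = -2
  P[1] = -8 + 6 = -2
  P[2] = 8 + 6 = 14
  P[3] = 16 + 6 = 22
  P[4] = 8 + 6 = 14
  P[5] = 18 + 6 = 24
  P[6] = 10 + 6 = 16
  P[7] = 24 + 6 = 30
  P[8] = 43 + 6 = 49

Answer: [-2, -2, 14, 22, 14, 24, 16, 30, 49]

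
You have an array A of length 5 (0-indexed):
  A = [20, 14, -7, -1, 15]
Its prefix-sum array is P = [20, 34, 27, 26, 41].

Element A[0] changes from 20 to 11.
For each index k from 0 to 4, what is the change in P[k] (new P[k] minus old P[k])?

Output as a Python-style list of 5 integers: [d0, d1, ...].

Element change: A[0] 20 -> 11, delta = -9
For k < 0: P[k] unchanged, delta_P[k] = 0
For k >= 0: P[k] shifts by exactly -9
Delta array: [-9, -9, -9, -9, -9]

Answer: [-9, -9, -9, -9, -9]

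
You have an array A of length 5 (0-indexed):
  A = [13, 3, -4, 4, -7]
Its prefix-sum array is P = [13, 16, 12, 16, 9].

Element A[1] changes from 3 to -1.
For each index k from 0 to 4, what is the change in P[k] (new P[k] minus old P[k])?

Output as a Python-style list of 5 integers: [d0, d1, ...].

Answer: [0, -4, -4, -4, -4]

Derivation:
Element change: A[1] 3 -> -1, delta = -4
For k < 1: P[k] unchanged, delta_P[k] = 0
For k >= 1: P[k] shifts by exactly -4
Delta array: [0, -4, -4, -4, -4]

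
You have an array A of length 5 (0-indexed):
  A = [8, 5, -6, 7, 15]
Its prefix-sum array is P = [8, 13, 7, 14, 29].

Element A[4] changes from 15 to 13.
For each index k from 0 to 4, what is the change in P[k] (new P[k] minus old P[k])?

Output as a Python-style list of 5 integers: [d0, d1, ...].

Element change: A[4] 15 -> 13, delta = -2
For k < 4: P[k] unchanged, delta_P[k] = 0
For k >= 4: P[k] shifts by exactly -2
Delta array: [0, 0, 0, 0, -2]

Answer: [0, 0, 0, 0, -2]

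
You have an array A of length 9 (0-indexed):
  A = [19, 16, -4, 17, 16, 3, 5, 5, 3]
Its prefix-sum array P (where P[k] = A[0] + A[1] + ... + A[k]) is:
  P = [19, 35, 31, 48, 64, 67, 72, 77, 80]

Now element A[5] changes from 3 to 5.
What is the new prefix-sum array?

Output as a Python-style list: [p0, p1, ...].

Answer: [19, 35, 31, 48, 64, 69, 74, 79, 82]

Derivation:
Change: A[5] 3 -> 5, delta = 2
P[k] for k < 5: unchanged (A[5] not included)
P[k] for k >= 5: shift by delta = 2
  P[0] = 19 + 0 = 19
  P[1] = 35 + 0 = 35
  P[2] = 31 + 0 = 31
  P[3] = 48 + 0 = 48
  P[4] = 64 + 0 = 64
  P[5] = 67 + 2 = 69
  P[6] = 72 + 2 = 74
  P[7] = 77 + 2 = 79
  P[8] = 80 + 2 = 82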